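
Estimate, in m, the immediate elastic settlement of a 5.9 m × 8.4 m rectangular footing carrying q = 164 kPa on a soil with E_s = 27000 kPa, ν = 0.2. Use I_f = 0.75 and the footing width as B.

S_e ≈ 0.0258 m

Immediate (elastic) settlement: S_e = q·B·(1−ν²)/E_s · I_f.
S_e = 164 × 5.9 × (1 − 0.2²) / 27000 × 0.75
    = 164 × 5.9 × 0.96 / 27000 × 0.75
    = 0.0258 m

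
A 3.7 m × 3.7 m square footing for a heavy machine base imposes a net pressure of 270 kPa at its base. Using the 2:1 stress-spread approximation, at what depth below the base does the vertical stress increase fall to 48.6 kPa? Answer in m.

2:1 spreading — at depth z the loaded area has grown by z in each plan dimension:
qB²/(B+z)² = Δσ_z ⇒ z = B(√(q/Δσ_z) − 1) = 3.7×(√(270/48.6) − 1) = 5.021 m

z ≈ 5.02 m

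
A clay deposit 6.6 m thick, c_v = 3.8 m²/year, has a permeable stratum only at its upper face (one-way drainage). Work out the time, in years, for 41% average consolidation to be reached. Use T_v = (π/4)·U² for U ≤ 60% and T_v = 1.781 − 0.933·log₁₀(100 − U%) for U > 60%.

t ≈ 1.51 years

Drainage path length: H_d = H = 6.6 m (single drainage).
U ≤ 60%: T_v = (π/4)·U² = (π/4)×0.41² = 0.13203.
t = T_v·H_d²/c_v = 0.13203×6.6²/3.8 = 1.513 years.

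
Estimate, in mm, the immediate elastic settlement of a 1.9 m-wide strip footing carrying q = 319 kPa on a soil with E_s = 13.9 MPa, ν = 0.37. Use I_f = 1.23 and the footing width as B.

Immediate (elastic) settlement: S_e = q·B·(1−ν²)/E_s · I_f.
E_s = 13.9 MPa = 13900 kPa.
S_e = 319 × 1.9 × (1 − 0.37²) / 13900 × 1.23
    = 319 × 1.9 × 0.8631 / 13900 × 1.23
    = 0.04629 m = 46.29 mm

S_e ≈ 46.3 mm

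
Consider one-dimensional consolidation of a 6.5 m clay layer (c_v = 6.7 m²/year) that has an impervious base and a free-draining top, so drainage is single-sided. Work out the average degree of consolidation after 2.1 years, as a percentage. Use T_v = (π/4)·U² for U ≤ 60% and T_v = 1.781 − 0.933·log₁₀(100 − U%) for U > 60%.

U ≈ 64.4 %

Drainage path length: H_d = H = 6.5 m (single drainage).
T_v = c_v·t/H_d² = 6.7×2.1/6.5² = 0.33302.
T_v = 0.33302 corresponds to the U > 60% branch:
U = 1 − 10^((1.781 − T_v)/0.933)/100 = 0.6436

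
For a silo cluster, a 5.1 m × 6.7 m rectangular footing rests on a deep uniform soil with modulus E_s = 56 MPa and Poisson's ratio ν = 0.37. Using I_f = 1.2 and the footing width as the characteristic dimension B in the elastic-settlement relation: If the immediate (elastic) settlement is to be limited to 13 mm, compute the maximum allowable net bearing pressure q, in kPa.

q ≈ 138 kPa

E_s = 56 MPa = 56000 kPa.
S_e = q·B·(1−ν²)/E_s · I_f  ⇒  q = S_e·E_s / (B·(1−ν²)·I_f).
q = 0.013 × 56000 / (5.1 × 0.8631 × 1.2) = 137.8 kPa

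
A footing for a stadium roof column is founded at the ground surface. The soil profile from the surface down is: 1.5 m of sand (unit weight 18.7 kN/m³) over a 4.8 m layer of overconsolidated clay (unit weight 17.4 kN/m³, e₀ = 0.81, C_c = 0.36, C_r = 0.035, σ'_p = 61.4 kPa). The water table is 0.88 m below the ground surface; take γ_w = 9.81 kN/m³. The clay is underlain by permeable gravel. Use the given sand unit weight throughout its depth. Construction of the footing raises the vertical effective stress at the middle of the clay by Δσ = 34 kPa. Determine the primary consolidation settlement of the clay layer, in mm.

S_c ≈ 95.5 mm

Mid-depth of clay below the ground surface: z = 1.5 + 4.8/2 = 3.9 m.
Total vertical stress at mid-clay: σ_v = 18.7×1.5 + 17.4×2.4 = 69.81 kPa.
Pore pressure: u = 9.81×(3.9 − 0.88) = 29.626 kPa.
Initial effective stress: σ'_0 = σ_v − u = 69.81 − 29.626 = 40.184 kPa.
Final effective stress: σ'_f = 40.184 + 34 = 74.184 kPa.
σ'_f = 74.184 > σ'_p = 61.4 kPa, so the stress path crosses the preconsolidation pressure — recompression up to σ'_p, then virgin compression beyond:
S_c = H/(1+e₀)·[C_r·log₁₀(σ'_p/σ'_0) + C_c·log₁₀(σ'_f/σ'_p)]
    = 4.8/1.81 × [0.035×log₁₀(61.4/40.184) + 0.36×log₁₀(74.184/61.4)]
    = 2.6519 × [0.006444 + 0.029571] = 0.09551 m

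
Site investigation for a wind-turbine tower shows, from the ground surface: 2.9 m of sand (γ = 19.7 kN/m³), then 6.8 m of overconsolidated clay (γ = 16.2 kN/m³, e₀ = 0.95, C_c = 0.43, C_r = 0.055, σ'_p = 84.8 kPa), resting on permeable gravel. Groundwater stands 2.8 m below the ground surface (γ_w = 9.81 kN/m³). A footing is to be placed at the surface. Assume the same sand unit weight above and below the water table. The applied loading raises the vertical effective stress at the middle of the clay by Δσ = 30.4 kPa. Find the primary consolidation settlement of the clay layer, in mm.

S_c ≈ 166 mm

Mid-depth of clay below the ground surface: z = 2.9 + 6.8/2 = 6.3 m.
Total vertical stress at mid-clay: σ_v = 19.7×2.9 + 16.2×3.4 = 112.21 kPa.
Pore pressure: u = 9.81×(6.3 − 2.8) = 34.335 kPa.
Initial effective stress: σ'_0 = σ_v − u = 112.21 − 34.335 = 77.875 kPa.
Final effective stress: σ'_f = 77.875 + 30.4 = 108.28 kPa.
σ'_f = 108.28 > σ'_p = 84.8 kPa, so the stress path crosses the preconsolidation pressure — recompression up to σ'_p, then virgin compression beyond:
S_c = H/(1+e₀)·[C_r·log₁₀(σ'_p/σ'_0) + C_c·log₁₀(σ'_f/σ'_p)]
    = 6.8/1.95 × [0.055×log₁₀(84.8/77.875) + 0.43×log₁₀(108.28/84.8)]
    = 3.4872 × [0.0020349 + 0.045646] = 0.1663 m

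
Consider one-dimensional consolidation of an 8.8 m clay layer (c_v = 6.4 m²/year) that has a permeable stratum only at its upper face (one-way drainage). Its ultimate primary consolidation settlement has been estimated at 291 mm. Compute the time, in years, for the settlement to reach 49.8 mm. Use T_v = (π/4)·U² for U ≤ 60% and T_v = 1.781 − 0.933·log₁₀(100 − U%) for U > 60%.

t ≈ 0.278 years

Drainage path length: H_d = H = 8.8 m (single drainage).
U = S(t)/S_ult = 49.8/291 = 0.1711.
U ≤ 60%: T_v = (π/4)·U² = (π/4)×0.17113² = 0.023002.
t = T_v·H_d²/c_v = 0.023002×8.8²/6.4 = 0.2783 years.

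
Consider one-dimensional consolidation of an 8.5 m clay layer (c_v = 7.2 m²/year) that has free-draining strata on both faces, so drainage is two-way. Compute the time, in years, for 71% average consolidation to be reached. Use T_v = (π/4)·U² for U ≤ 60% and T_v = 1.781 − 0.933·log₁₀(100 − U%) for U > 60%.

Drainage path length: H_d = H/2 = 4.25 m (double drainage).
U > 60%: T_v = 1.781 − 0.933·log₁₀(100 − 71) = 0.41658.
t = T_v·H_d²/c_v = 0.41658×4.25²/7.2 = 1.045 years.

t ≈ 1.05 years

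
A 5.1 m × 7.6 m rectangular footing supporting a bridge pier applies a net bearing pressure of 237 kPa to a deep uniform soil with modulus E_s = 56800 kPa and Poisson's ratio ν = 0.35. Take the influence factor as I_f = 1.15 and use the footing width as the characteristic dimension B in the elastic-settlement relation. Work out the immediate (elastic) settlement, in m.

Immediate (elastic) settlement: S_e = q·B·(1−ν²)/E_s · I_f.
S_e = 237 × 5.1 × (1 − 0.35²) / 56800 × 1.15
    = 237 × 5.1 × 0.8775 / 56800 × 1.15
    = 0.02147 m

S_e ≈ 0.0215 m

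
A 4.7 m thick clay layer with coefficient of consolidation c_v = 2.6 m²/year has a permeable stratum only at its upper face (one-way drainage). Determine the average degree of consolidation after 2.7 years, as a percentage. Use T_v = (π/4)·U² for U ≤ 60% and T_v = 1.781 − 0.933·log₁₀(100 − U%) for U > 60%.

Drainage path length: H_d = H = 4.7 m (single drainage).
T_v = c_v·t/H_d² = 2.6×2.7/4.7² = 0.31779.
T_v = 0.31779 corresponds to the U > 60% branch:
U = 1 − 10^((1.781 − T_v)/0.933)/100 = 0.6299

U ≈ 63 %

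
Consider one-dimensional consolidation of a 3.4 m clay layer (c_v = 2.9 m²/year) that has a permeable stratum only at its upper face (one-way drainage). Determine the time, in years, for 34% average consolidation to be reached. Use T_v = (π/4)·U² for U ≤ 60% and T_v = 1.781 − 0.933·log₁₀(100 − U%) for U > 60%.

t ≈ 0.362 years

Drainage path length: H_d = H = 3.4 m (single drainage).
U ≤ 60%: T_v = (π/4)·U² = (π/4)×0.34² = 0.090792.
t = T_v·H_d²/c_v = 0.090792×3.4²/2.9 = 0.3619 years.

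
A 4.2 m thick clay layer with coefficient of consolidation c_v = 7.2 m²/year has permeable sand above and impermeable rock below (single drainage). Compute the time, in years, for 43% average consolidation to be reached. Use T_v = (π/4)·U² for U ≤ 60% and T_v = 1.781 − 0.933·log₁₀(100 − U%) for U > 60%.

t ≈ 0.356 years

Drainage path length: H_d = H = 4.2 m (single drainage).
U ≤ 60%: T_v = (π/4)·U² = (π/4)×0.43² = 0.14522.
t = T_v·H_d²/c_v = 0.14522×4.2²/7.2 = 0.3558 years.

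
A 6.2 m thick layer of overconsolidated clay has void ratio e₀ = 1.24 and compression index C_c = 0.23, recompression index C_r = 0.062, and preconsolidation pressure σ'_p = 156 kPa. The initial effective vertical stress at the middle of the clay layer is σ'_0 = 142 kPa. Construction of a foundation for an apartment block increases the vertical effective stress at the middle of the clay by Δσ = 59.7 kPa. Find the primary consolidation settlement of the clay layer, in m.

Final effective stress: σ'_f = 142 + 59.7 = 201.7 kPa.
σ'_f = 201.7 > σ'_p = 156 kPa, so the stress path crosses the preconsolidation pressure — recompression up to σ'_p, then virgin compression beyond:
S_c = H/(1+e₀)·[C_r·log₁₀(σ'_p/σ'_0) + C_c·log₁₀(σ'_f/σ'_p)]
    = 6.2/2.24 × [0.062×log₁₀(156/142) + 0.23×log₁₀(201.7/156)]
    = 2.7679 × [0.0025318 + 0.025664] = 0.07804 m

S_c ≈ 0.078 m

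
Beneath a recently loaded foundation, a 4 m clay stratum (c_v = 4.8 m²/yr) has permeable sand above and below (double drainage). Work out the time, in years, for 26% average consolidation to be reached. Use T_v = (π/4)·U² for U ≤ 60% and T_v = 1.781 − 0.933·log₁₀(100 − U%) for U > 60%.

Drainage path length: H_d = H/2 = 2 m (double drainage).
U ≤ 60%: T_v = (π/4)·U² = (π/4)×0.26² = 0.053093.
t = T_v·H_d²/c_v = 0.053093×2²/4.8 = 0.04424 years.

t ≈ 0.0442 years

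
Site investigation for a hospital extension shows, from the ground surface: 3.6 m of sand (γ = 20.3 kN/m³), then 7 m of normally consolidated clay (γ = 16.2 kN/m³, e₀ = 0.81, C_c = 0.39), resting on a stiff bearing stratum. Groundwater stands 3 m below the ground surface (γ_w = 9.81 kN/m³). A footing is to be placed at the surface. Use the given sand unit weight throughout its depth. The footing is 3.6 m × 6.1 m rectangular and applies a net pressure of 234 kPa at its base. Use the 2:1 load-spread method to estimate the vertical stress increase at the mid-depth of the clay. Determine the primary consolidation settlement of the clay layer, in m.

Mid-depth of clay below the ground surface: z = 3.6 + 7/2 = 7.1 m.
Total vertical stress at mid-clay: σ_v = 20.3×3.6 + 16.2×3.5 = 129.78 kPa.
Pore pressure: u = 9.81×(7.1 − 3) = 40.221 kPa.
Initial effective stress: σ'_0 = σ_v − u = 129.78 − 40.221 = 89.559 kPa.
Stress increase at mid-clay by the 2:1 spreading method:
Δσ = qBL/((B+z)(L+z)) = 234×3.6×6.1/((3.6+7.1)(6.1+7.1)) = 36.382 kPa
Final effective stress: σ'_f = σ'_0 + Δσ = 89.559 + 36.382 = 125.94 kPa.
Normally consolidated clay, so the full stress increment lies on the virgin compression line:
S_c = C_c·H/(1+e₀)·log₁₀(σ'_f/σ'_0) = 0.39×7/(1+0.81)×log₁₀(125.94/89.559)
    = 1.5083 × 0.14805 = 0.2233 m

S_c ≈ 0.223 m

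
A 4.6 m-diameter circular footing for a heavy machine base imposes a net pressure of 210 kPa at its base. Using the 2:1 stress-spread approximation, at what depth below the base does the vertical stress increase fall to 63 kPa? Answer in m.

z ≈ 3.8 m

2:1 spreading — at depth z the loaded area has grown by z in each plan dimension:
qD²/(D+z)² = Δσ_z ⇒ z = D(√(q/Δσ_z) − 1) = 4.6×(√(210/63) − 1) = 3.798 m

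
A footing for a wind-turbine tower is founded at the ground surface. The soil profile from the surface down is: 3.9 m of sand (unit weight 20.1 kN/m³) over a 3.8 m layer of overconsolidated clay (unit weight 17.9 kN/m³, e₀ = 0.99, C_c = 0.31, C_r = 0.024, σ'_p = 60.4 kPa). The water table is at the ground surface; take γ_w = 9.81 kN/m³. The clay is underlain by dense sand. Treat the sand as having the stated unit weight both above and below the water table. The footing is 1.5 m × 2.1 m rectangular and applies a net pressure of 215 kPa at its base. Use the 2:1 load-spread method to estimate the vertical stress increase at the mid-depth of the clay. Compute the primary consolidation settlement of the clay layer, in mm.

S_c ≈ 29.3 mm

Mid-depth of clay below the ground surface: z = 3.9 + 3.8/2 = 5.8 m.
Total vertical stress at mid-clay: σ_v = 20.1×3.9 + 17.9×1.9 = 112.4 kPa.
Pore pressure: u = 9.81×(5.8 − 0) = 56.898 kPa.
Initial effective stress: σ'_0 = σ_v − u = 112.4 − 56.898 = 55.502 kPa.
Stress increase at mid-clay by the 2:1 spreading method:
Δσ = qBL/((B+z)(L+z)) = 215×1.5×2.1/((1.5+5.8)(2.1+5.8)) = 11.744 kPa
Final effective stress: σ'_f = 55.502 + 11.744 = 67.246 kPa.
σ'_f = 67.246 > σ'_p = 60.4 kPa, so the stress path crosses the preconsolidation pressure — recompression up to σ'_p, then virgin compression beyond:
S_c = H/(1+e₀)·[C_r·log₁₀(σ'_p/σ'_0) + C_c·log₁₀(σ'_f/σ'_p)]
    = 3.8/1.99 × [0.024×log₁₀(60.4/55.502) + 0.31×log₁₀(67.246/60.4)]
    = 1.9095 × [0.00088148 + 0.014455] = 0.02929 m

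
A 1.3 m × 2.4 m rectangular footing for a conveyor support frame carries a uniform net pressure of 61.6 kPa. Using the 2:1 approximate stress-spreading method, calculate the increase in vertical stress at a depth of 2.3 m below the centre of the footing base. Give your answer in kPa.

Δσ_z ≈ 11.4 kPa

By the 2:1 method the load spreads at 1 horizontal : 2 vertical, so at depth z the loaded area has grown by z in each plan dimension:
Δσ = qBL/((B+z)(L+z)) = 61.6×1.3×2.4/((1.3+2.3)(2.4+2.3)) = 11.359 kPa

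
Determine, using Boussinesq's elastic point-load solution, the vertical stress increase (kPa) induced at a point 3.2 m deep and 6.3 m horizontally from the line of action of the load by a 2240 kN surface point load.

Δσ_z ≈ 1.99 kPa

Boussinesq vertical stress below a point load on an elastic half-space:
Δσ_z = 3P/(2πz²) · [1 + (r/z)²]^(−5/2)
r/z = 6.3/3.2 = 1.9687; [1+(r/z)²]^(−5/2) = 0.019048.
Δσ_z = 3×2240/(2π×3.2²) × 0.019048 = 104.45 × 0.019048 = 1.99 kPa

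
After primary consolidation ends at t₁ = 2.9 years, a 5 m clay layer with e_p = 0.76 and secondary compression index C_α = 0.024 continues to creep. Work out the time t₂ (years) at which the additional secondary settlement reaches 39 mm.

S_s = C_α·H/(1+e_p)·log₁₀(t₂/t₁) ⇒ log₁₀(t₂/t₁) = S_s·(1+e_p)/(C_α·H).
log₁₀(t₂/t₁) = 0.039 × (1+0.76) / (0.024×5) = 0.572
t₂ = t₁ × 10^0.572 = 2.9 × 3.733 = 10.82 years

t₂ ≈ 10.8 years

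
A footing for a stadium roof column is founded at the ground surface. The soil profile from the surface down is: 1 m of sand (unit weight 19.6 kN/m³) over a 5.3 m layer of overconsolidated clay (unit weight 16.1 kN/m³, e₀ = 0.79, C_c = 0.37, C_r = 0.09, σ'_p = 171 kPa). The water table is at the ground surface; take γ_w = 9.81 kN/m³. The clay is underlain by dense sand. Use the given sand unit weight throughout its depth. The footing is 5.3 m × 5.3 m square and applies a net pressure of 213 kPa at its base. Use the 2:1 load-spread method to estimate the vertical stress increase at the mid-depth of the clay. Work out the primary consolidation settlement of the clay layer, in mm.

S_c ≈ 155 mm

Mid-depth of clay below the ground surface: z = 1 + 5.3/2 = 3.65 m.
Total vertical stress at mid-clay: σ_v = 19.6×1 + 16.1×2.65 = 62.265 kPa.
Pore pressure: u = 9.81×(3.65 − 0) = 35.806 kPa.
Initial effective stress: σ'_0 = σ_v − u = 62.265 − 35.806 = 26.459 kPa.
Stress increase at mid-clay by the 2:1 spreading method:
Δσ = qBL/((B+z)(L+z)) = 213×5.3×5.3/((5.3+3.65)(5.3+3.65)) = 74.694 kPa
Final effective stress: σ'_f = 26.459 + 74.694 = 101.15 kPa.
σ'_f = 101.15 ≤ σ'_p = 171 kPa, so the clay remains overconsolidated and only the recompression index applies:
S_c = C_r·H/(1+e₀)·log₁₀(σ'_f/σ'_0) = 0.09×5.3/1.79×log₁₀(101.15/26.459)
    = 0.26648 × 0.58239 = 0.1552 m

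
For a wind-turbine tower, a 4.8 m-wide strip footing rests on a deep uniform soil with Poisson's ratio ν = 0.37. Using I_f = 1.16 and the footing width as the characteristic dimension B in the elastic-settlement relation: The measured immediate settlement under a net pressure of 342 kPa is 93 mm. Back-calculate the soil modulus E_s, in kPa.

S_e = q·B·(1−ν²)/E_s · I_f  ⇒  E_s = q·B·(1−ν²)·I_f / S_e.
E_s = 342 × 4.8 × 0.8631 × 1.16 / 0.093 = 17670 kPa

E_s ≈ 17700 kPa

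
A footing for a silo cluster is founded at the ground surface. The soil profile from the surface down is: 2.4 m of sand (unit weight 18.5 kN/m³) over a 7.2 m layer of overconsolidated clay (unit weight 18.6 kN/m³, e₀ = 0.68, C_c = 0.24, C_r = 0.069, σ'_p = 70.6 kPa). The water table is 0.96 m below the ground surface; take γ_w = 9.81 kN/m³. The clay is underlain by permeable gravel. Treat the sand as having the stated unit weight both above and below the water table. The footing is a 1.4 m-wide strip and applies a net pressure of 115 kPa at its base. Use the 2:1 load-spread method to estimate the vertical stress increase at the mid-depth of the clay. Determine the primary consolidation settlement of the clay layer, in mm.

Mid-depth of clay below the ground surface: z = 2.4 + 7.2/2 = 6 m.
Total vertical stress at mid-clay: σ_v = 18.5×2.4 + 18.6×3.6 = 111.36 kPa.
Pore pressure: u = 9.81×(6 − 0.96) = 49.442 kPa.
Initial effective stress: σ'_0 = σ_v − u = 111.36 − 49.442 = 61.918 kPa.
Stress increase at mid-clay by the 2:1 spreading method:
Δσ = qB/(B+z) = 115×1.4/(1.4+6) = 21.757 kPa
Final effective stress: σ'_f = 61.918 + 21.757 = 83.675 kPa.
σ'_f = 83.675 > σ'_p = 70.6 kPa, so the stress path crosses the preconsolidation pressure — recompression up to σ'_p, then virgin compression beyond:
S_c = H/(1+e₀)·[C_r·log₁₀(σ'_p/σ'_0) + C_c·log₁₀(σ'_f/σ'_p)]
    = 7.2/1.68 × [0.069×log₁₀(70.6/61.918) + 0.24×log₁₀(83.675/70.6)]
    = 4.2857 × [0.0039322 + 0.01771] = 0.09275 m

S_c ≈ 92.8 mm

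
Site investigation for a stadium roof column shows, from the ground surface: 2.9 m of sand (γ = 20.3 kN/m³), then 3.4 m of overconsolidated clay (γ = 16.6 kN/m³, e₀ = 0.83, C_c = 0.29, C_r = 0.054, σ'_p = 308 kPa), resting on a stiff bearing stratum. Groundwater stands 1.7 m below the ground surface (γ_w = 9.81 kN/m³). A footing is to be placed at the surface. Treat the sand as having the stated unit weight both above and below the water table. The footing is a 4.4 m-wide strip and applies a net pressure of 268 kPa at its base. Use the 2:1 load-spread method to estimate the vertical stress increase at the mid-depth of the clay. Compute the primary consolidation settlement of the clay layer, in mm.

Mid-depth of clay below the ground surface: z = 2.9 + 3.4/2 = 4.6 m.
Total vertical stress at mid-clay: σ_v = 20.3×2.9 + 16.6×1.7 = 87.09 kPa.
Pore pressure: u = 9.81×(4.6 − 1.7) = 28.449 kPa.
Initial effective stress: σ'_0 = σ_v − u = 87.09 − 28.449 = 58.641 kPa.
Stress increase at mid-clay by the 2:1 spreading method:
Δσ = qB/(B+z) = 268×4.4/(4.4+4.6) = 131.02 kPa
Final effective stress: σ'_f = 58.641 + 131.02 = 189.66 kPa.
σ'_f = 189.66 ≤ σ'_p = 308 kPa, so the clay remains overconsolidated and only the recompression index applies:
S_c = C_r·H/(1+e₀)·log₁₀(σ'_f/σ'_0) = 0.054×3.4/1.83×log₁₀(189.66/58.641)
    = 0.10033 × 0.50977 = 0.05114 m

S_c ≈ 51.1 mm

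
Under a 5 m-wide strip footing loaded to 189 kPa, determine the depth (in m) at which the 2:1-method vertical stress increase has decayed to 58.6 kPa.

2:1 spreading — at depth z the loaded area has grown by z in each plan dimension:
qB/(B+z) = Δσ_z ⇒ z = qB/Δσ_z − B = 189×5/58.6 − 5 = 11.13 m

z ≈ 11.1 m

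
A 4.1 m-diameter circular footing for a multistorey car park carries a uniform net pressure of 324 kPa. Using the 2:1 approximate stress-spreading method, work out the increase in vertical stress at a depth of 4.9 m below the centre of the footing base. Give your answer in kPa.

Δσ_z ≈ 67.2 kPa

By the 2:1 method the load spreads at 1 horizontal : 2 vertical, so at depth z the loaded area has grown by z in each plan dimension:
Δσ ≈ qD²/(D+z)² = 324×4.1²/(4.1+4.9)² = 67.24 kPa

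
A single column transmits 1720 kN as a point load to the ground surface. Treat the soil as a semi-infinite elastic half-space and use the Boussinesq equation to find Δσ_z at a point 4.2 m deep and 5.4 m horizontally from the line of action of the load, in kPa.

Δσ_z ≈ 4.06 kPa

Boussinesq vertical stress below a point load on an elastic half-space:
Δσ_z = 3P/(2πz²) · [1 + (r/z)²]^(−5/2)
r/z = 5.4/4.2 = 1.2857; [1+(r/z)²]^(−5/2) = 0.087223.
Δσ_z = 3×1720/(2π×4.2²) × 0.087223 = 46.556 × 0.087223 = 4.061 kPa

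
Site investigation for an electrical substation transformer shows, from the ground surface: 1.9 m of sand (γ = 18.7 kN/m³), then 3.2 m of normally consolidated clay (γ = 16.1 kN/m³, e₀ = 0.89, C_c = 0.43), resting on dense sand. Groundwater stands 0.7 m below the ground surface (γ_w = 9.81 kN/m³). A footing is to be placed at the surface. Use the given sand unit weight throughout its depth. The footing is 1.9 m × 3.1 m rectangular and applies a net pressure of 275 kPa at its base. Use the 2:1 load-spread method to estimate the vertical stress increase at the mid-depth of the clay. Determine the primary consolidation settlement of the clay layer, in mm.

S_c ≈ 269 mm

Mid-depth of clay below the ground surface: z = 1.9 + 3.2/2 = 3.5 m.
Total vertical stress at mid-clay: σ_v = 18.7×1.9 + 16.1×1.6 = 61.29 kPa.
Pore pressure: u = 9.81×(3.5 − 0.7) = 27.468 kPa.
Initial effective stress: σ'_0 = σ_v − u = 61.29 − 27.468 = 33.822 kPa.
Stress increase at mid-clay by the 2:1 spreading method:
Δσ = qBL/((B+z)(L+z)) = 275×1.9×3.1/((1.9+3.5)(3.1+3.5)) = 45.448 kPa
Final effective stress: σ'_f = σ'_0 + Δσ = 33.822 + 45.448 = 79.27 kPa.
Normally consolidated clay, so the full stress increment lies on the virgin compression line:
S_c = C_c·H/(1+e₀)·log₁₀(σ'_f/σ'_0) = 0.43×3.2/(1+0.89)×log₁₀(79.27/33.822)
    = 0.72804 × 0.36991 = 0.2693 m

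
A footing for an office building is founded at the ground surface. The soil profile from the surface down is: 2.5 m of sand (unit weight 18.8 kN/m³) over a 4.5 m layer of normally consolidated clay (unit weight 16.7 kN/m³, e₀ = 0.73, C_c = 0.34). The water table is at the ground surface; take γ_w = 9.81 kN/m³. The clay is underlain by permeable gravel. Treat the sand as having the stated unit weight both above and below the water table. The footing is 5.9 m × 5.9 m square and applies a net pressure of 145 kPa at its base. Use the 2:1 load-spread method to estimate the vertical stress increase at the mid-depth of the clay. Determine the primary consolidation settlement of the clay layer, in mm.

Mid-depth of clay below the ground surface: z = 2.5 + 4.5/2 = 4.75 m.
Total vertical stress at mid-clay: σ_v = 18.8×2.5 + 16.7×2.25 = 84.575 kPa.
Pore pressure: u = 9.81×(4.75 − 0) = 46.598 kPa.
Initial effective stress: σ'_0 = σ_v − u = 84.575 − 46.598 = 37.977 kPa.
Stress increase at mid-clay by the 2:1 spreading method:
Δσ = qBL/((B+z)(L+z)) = 145×5.9×5.9/((5.9+4.75)(5.9+4.75)) = 44.501 kPa
Final effective stress: σ'_f = σ'_0 + Δσ = 37.977 + 44.501 = 82.478 kPa.
Normally consolidated clay, so the full stress increment lies on the virgin compression line:
S_c = C_c·H/(1+e₀)·log₁₀(σ'_f/σ'_0) = 0.34×4.5/(1+0.73)×log₁₀(82.478/37.977)
    = 0.88439 × 0.33682 = 0.2979 m

S_c ≈ 298 mm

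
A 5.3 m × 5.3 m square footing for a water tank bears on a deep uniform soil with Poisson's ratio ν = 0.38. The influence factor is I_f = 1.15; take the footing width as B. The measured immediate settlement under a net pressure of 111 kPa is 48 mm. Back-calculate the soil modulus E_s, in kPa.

S_e = q·B·(1−ν²)/E_s · I_f  ⇒  E_s = q·B·(1−ν²)·I_f / S_e.
E_s = 111 × 5.3 × 0.8556 × 1.15 / 0.048 = 12060 kPa

E_s ≈ 12100 kPa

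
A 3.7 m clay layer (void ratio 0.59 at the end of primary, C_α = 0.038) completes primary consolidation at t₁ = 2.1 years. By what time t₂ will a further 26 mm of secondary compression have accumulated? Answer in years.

t₂ ≈ 4.13 years

S_s = C_α·H/(1+e_p)·log₁₀(t₂/t₁) ⇒ log₁₀(t₂/t₁) = S_s·(1+e_p)/(C_α·H).
log₁₀(t₂/t₁) = 0.026 × (1+0.59) / (0.038×3.7) = 0.294
t₂ = t₁ × 10^0.294 = 2.1 × 1.968 = 4.133 years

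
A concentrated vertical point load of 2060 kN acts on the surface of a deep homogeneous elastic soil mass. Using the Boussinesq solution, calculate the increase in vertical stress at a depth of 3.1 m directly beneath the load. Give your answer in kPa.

Boussinesq vertical stress below a point load on an elastic half-space:
Δσ_z = 3P/(2πz²) · [1 + (r/z)²]^(−5/2)
r/z = 0/3.1 = 0; [1+(r/z)²]^(−5/2) = 1.
Δσ_z = 3×2060/(2π×3.1²) × 1 = 102.35 × 1 = 102.3 kPa

Δσ_z ≈ 102 kPa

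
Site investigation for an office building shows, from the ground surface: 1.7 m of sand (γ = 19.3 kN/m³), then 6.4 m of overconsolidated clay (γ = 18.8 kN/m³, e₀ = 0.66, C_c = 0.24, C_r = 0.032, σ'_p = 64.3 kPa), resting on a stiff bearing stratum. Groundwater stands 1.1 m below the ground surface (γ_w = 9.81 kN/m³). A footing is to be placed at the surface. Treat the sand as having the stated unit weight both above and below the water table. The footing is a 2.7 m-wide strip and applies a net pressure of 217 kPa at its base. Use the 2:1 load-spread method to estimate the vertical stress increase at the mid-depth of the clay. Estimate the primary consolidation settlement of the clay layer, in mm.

S_c ≈ 299 mm

Mid-depth of clay below the ground surface: z = 1.7 + 6.4/2 = 4.9 m.
Total vertical stress at mid-clay: σ_v = 19.3×1.7 + 18.8×3.2 = 92.97 kPa.
Pore pressure: u = 9.81×(4.9 − 1.1) = 37.278 kPa.
Initial effective stress: σ'_0 = σ_v − u = 92.97 − 37.278 = 55.692 kPa.
Stress increase at mid-clay by the 2:1 spreading method:
Δσ = qB/(B+z) = 217×2.7/(2.7+4.9) = 77.092 kPa
Final effective stress: σ'_f = 55.692 + 77.092 = 132.78 kPa.
σ'_f = 132.78 > σ'_p = 64.3 kPa, so the stress path crosses the preconsolidation pressure — recompression up to σ'_p, then virgin compression beyond:
S_c = H/(1+e₀)·[C_r·log₁₀(σ'_p/σ'_0) + C_c·log₁₀(σ'_f/σ'_p)]
    = 6.4/1.66 × [0.032×log₁₀(64.3/55.692) + 0.24×log₁₀(132.78/64.3)]
    = 3.8554 × [0.0019974 + 0.075581] = 0.2991 m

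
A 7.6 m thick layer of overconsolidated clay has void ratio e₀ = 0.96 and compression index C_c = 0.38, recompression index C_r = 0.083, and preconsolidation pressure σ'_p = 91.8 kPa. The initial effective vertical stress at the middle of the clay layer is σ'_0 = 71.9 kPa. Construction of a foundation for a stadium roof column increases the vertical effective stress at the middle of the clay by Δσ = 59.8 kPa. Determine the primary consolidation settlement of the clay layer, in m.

Final effective stress: σ'_f = 71.9 + 59.8 = 131.7 kPa.
σ'_f = 131.7 > σ'_p = 91.8 kPa, so the stress path crosses the preconsolidation pressure — recompression up to σ'_p, then virgin compression beyond:
S_c = H/(1+e₀)·[C_r·log₁₀(σ'_p/σ'_0) + C_c·log₁₀(σ'_f/σ'_p)]
    = 7.6/1.96 × [0.083×log₁₀(91.8/71.9) + 0.38×log₁₀(131.7/91.8)]
    = 3.8776 × [0.0088074 + 0.059562] = 0.2651 m

S_c ≈ 0.265 m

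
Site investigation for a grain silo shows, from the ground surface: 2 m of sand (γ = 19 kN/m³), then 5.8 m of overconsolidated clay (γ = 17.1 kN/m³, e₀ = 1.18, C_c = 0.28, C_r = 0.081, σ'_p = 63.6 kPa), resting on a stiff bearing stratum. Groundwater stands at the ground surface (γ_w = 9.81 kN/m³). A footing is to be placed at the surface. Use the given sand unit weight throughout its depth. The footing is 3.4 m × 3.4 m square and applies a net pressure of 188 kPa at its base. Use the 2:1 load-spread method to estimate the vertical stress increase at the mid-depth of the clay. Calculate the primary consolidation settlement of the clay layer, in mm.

S_c ≈ 80.5 mm

Mid-depth of clay below the ground surface: z = 2 + 5.8/2 = 4.9 m.
Total vertical stress at mid-clay: σ_v = 19×2 + 17.1×2.9 = 87.59 kPa.
Pore pressure: u = 9.81×(4.9 − 0) = 48.069 kPa.
Initial effective stress: σ'_0 = σ_v − u = 87.59 − 48.069 = 39.521 kPa.
Stress increase at mid-clay by the 2:1 spreading method:
Δσ = qBL/((B+z)(L+z)) = 188×3.4×3.4/((3.4+4.9)(3.4+4.9)) = 31.547 kPa
Final effective stress: σ'_f = 39.521 + 31.547 = 71.068 kPa.
σ'_f = 71.068 > σ'_p = 63.6 kPa, so the stress path crosses the preconsolidation pressure — recompression up to σ'_p, then virgin compression beyond:
S_c = H/(1+e₀)·[C_r·log₁₀(σ'_p/σ'_0) + C_c·log₁₀(σ'_f/σ'_p)]
    = 5.8/2.18 × [0.081×log₁₀(63.6/39.521) + 0.28×log₁₀(71.068/63.6)]
    = 2.6606 × [0.016737 + 0.013501] = 0.08045 m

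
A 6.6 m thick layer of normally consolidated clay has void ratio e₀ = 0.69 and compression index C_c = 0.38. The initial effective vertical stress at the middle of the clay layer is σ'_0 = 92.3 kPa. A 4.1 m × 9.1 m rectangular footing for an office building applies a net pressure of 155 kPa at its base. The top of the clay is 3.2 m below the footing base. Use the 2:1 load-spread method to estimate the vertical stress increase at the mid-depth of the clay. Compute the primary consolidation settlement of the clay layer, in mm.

Mid-depth of clay below the footing base: z = 3.2 + 6.6/2 = 6.5 m.
Stress increase at mid-clay by the 2:1 spreading method:
Δσ = qBL/((B+z)(L+z)) = 155×4.1×9.1/((4.1+6.5)(9.1+6.5)) = 34.972 kPa
Final effective stress: σ'_f = σ'_0 + Δσ = 92.3 + 34.972 = 127.27 kPa.
Normally consolidated clay, so the full stress increment lies on the virgin compression line:
S_c = C_c·H/(1+e₀)·log₁₀(σ'_f/σ'_0) = 0.38×6.6/(1+0.69)×log₁₀(127.27/92.3)
    = 1.484 × 0.13952 = 0.207 m

S_c ≈ 207 mm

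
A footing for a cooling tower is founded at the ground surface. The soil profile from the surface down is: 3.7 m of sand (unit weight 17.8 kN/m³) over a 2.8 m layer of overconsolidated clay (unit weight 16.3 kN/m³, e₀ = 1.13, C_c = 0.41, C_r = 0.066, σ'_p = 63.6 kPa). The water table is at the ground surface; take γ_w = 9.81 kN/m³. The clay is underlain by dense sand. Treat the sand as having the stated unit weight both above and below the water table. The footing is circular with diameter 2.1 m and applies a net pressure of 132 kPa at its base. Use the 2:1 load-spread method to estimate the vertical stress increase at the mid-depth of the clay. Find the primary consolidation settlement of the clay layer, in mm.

Mid-depth of clay below the ground surface: z = 3.7 + 2.8/2 = 5.1 m.
Total vertical stress at mid-clay: σ_v = 17.8×3.7 + 16.3×1.4 = 88.68 kPa.
Pore pressure: u = 9.81×(5.1 − 0) = 50.031 kPa.
Initial effective stress: σ'_0 = σ_v − u = 88.68 − 50.031 = 38.649 kPa.
Stress increase at mid-clay by the 2:1 spreading method:
Δσ ≈ qD²/(D+z)² = 132×2.1²/(2.1+5.1)² = 11.229 kPa
Final effective stress: σ'_f = 38.649 + 11.229 = 49.878 kPa.
σ'_f = 49.878 ≤ σ'_p = 63.6 kPa, so the clay remains overconsolidated and only the recompression index applies:
S_c = C_r·H/(1+e₀)·log₁₀(σ'_f/σ'_0) = 0.066×2.8/2.13×log₁₀(49.878/38.649)
    = 0.086764 × 0.11077 = 0.009611 m

S_c ≈ 9.61 mm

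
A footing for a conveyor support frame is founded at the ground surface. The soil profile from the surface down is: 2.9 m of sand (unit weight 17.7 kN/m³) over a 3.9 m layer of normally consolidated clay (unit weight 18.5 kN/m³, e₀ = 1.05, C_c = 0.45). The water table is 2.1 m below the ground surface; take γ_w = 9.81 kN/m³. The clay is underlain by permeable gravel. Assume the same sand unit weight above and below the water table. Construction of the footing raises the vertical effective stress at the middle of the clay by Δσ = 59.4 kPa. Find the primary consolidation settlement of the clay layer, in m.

Mid-depth of clay below the ground surface: z = 2.9 + 3.9/2 = 4.85 m.
Total vertical stress at mid-clay: σ_v = 17.7×2.9 + 18.5×1.95 = 87.405 kPa.
Pore pressure: u = 9.81×(4.85 − 2.1) = 26.978 kPa.
Initial effective stress: σ'_0 = σ_v − u = 87.405 − 26.978 = 60.427 kPa.
Final effective stress: σ'_f = σ'_0 + Δσ = 60.427 + 59.4 = 119.83 kPa.
Normally consolidated clay, so the full stress increment lies on the virgin compression line:
S_c = C_c·H/(1+e₀)·log₁₀(σ'_f/σ'_0) = 0.45×3.9/(1+1.05)×log₁₀(119.83/60.427)
    = 0.8561 × 0.29733 = 0.2545 m

S_c ≈ 0.255 m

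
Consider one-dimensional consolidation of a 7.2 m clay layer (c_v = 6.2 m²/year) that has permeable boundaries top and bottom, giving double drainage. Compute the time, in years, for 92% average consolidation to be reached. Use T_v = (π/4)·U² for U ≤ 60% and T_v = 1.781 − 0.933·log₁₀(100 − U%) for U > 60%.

Drainage path length: H_d = H/2 = 3.6 m (double drainage).
U > 60%: T_v = 1.781 − 0.933·log₁₀(100 − 92) = 0.93842.
t = T_v·H_d²/c_v = 0.93842×3.6²/6.2 = 1.962 years.

t ≈ 1.96 years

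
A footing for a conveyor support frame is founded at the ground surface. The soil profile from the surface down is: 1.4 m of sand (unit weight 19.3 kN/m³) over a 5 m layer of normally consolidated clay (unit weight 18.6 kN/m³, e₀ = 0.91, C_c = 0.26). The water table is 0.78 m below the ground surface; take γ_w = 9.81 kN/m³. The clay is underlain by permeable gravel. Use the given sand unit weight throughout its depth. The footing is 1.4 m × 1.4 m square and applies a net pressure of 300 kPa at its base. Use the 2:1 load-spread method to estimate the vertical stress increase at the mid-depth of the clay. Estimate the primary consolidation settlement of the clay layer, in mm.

S_c ≈ 117 mm

Mid-depth of clay below the ground surface: z = 1.4 + 5/2 = 3.9 m.
Total vertical stress at mid-clay: σ_v = 19.3×1.4 + 18.6×2.5 = 73.52 kPa.
Pore pressure: u = 9.81×(3.9 − 0.78) = 30.607 kPa.
Initial effective stress: σ'_0 = σ_v − u = 73.52 − 30.607 = 42.913 kPa.
Stress increase at mid-clay by the 2:1 spreading method:
Δσ = qBL/((B+z)(L+z)) = 300×1.4×1.4/((1.4+3.9)(1.4+3.9)) = 20.933 kPa
Final effective stress: σ'_f = σ'_0 + Δσ = 42.913 + 20.933 = 63.846 kPa.
Normally consolidated clay, so the full stress increment lies on the virgin compression line:
S_c = C_c·H/(1+e₀)·log₁₀(σ'_f/σ'_0) = 0.26×5/(1+0.91)×log₁₀(63.846/42.913)
    = 0.68063 × 0.17254 = 0.1174 m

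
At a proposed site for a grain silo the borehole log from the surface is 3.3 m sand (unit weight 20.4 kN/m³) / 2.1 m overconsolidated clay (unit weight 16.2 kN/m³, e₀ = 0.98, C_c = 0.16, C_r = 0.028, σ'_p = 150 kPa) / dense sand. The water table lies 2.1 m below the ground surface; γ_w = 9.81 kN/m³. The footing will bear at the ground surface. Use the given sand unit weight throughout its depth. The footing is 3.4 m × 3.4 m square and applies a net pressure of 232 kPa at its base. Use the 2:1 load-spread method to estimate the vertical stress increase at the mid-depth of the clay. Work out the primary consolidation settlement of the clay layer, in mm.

Mid-depth of clay below the ground surface: z = 3.3 + 2.1/2 = 4.35 m.
Total vertical stress at mid-clay: σ_v = 20.4×3.3 + 16.2×1.05 = 84.33 kPa.
Pore pressure: u = 9.81×(4.35 − 2.1) = 22.073 kPa.
Initial effective stress: σ'_0 = σ_v − u = 84.33 − 22.073 = 62.257 kPa.
Stress increase at mid-clay by the 2:1 spreading method:
Δσ = qBL/((B+z)(L+z)) = 232×3.4×3.4/((3.4+4.35)(3.4+4.35)) = 44.652 kPa
Final effective stress: σ'_f = 62.257 + 44.652 = 106.91 kPa.
σ'_f = 106.91 ≤ σ'_p = 150 kPa, so the clay remains overconsolidated and only the recompression index applies:
S_c = C_r·H/(1+e₀)·log₁₀(σ'_f/σ'_0) = 0.028×2.1/1.98×log₁₀(106.91/62.257)
    = 0.029697 × 0.23483 = 0.006974 m

S_c ≈ 6.97 mm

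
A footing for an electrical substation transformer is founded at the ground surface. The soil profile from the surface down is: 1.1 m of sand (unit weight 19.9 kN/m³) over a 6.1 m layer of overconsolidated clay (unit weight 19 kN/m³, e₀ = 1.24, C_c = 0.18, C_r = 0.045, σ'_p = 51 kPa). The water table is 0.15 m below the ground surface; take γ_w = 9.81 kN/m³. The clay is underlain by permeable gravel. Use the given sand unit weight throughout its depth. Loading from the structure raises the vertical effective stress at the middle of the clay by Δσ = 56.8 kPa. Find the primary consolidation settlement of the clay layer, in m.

S_c ≈ 0.15 m

Mid-depth of clay below the ground surface: z = 1.1 + 6.1/2 = 4.15 m.
Total vertical stress at mid-clay: σ_v = 19.9×1.1 + 19×3.05 = 79.84 kPa.
Pore pressure: u = 9.81×(4.15 − 0.15) = 39.24 kPa.
Initial effective stress: σ'_0 = σ_v − u = 79.84 − 39.24 = 40.6 kPa.
Final effective stress: σ'_f = 40.6 + 56.8 = 97.4 kPa.
σ'_f = 97.4 > σ'_p = 51 kPa, so the stress path crosses the preconsolidation pressure — recompression up to σ'_p, then virgin compression beyond:
S_c = H/(1+e₀)·[C_r·log₁₀(σ'_p/σ'_0) + C_c·log₁₀(σ'_f/σ'_p)]
    = 6.1/2.24 × [0.045×log₁₀(51/40.6) + 0.18×log₁₀(97.4/51)]
    = 2.7232 × [0.004457 + 0.050578] = 0.1499 m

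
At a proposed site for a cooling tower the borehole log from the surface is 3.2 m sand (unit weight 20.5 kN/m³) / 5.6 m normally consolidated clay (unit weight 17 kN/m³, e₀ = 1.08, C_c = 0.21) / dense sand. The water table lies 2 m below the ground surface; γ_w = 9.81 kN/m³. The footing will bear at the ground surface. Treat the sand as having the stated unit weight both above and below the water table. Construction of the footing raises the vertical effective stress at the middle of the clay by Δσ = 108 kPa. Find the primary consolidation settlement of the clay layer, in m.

Mid-depth of clay below the ground surface: z = 3.2 + 5.6/2 = 6 m.
Total vertical stress at mid-clay: σ_v = 20.5×3.2 + 17×2.8 = 113.2 kPa.
Pore pressure: u = 9.81×(6 − 2) = 39.24 kPa.
Initial effective stress: σ'_0 = σ_v − u = 113.2 − 39.24 = 73.96 kPa.
Final effective stress: σ'_f = σ'_0 + Δσ = 73.96 + 108 = 181.96 kPa.
Normally consolidated clay, so the full stress increment lies on the virgin compression line:
S_c = C_c·H/(1+e₀)·log₁₀(σ'_f/σ'_0) = 0.21×5.6/(1+1.08)×log₁₀(181.96/73.96)
    = 0.56538 × 0.39098 = 0.2211 m

S_c ≈ 0.221 m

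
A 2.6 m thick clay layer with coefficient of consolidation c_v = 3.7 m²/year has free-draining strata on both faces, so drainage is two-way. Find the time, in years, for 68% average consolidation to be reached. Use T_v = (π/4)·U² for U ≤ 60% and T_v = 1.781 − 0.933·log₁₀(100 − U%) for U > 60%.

Drainage path length: H_d = H/2 = 1.3 m (double drainage).
U > 60%: T_v = 1.781 − 0.933·log₁₀(100 − 68) = 0.3767.
t = T_v·H_d²/c_v = 0.3767×1.3²/3.7 = 0.1721 years.

t ≈ 0.172 years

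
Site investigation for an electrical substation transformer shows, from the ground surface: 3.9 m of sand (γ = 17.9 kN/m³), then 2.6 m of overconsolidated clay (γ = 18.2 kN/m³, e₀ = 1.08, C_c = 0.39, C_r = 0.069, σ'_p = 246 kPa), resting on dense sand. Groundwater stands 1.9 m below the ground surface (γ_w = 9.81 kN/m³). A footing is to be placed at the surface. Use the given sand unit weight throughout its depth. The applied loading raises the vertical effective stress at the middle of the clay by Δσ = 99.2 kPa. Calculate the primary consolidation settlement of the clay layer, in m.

S_c ≈ 0.0361 m

Mid-depth of clay below the ground surface: z = 3.9 + 2.6/2 = 5.2 m.
Total vertical stress at mid-clay: σ_v = 17.9×3.9 + 18.2×1.3 = 93.47 kPa.
Pore pressure: u = 9.81×(5.2 − 1.9) = 32.373 kPa.
Initial effective stress: σ'_0 = σ_v − u = 93.47 − 32.373 = 61.097 kPa.
Final effective stress: σ'_f = 61.097 + 99.2 = 160.3 kPa.
σ'_f = 160.3 ≤ σ'_p = 246 kPa, so the clay remains overconsolidated and only the recompression index applies:
S_c = C_r·H/(1+e₀)·log₁₀(σ'_f/σ'_0) = 0.069×2.6/2.08×log₁₀(160.3/61.097)
    = 0.08625 × 0.41891 = 0.03613 m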